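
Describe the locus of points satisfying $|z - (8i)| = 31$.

|z - z0| = r describes a circle centered at z0 with radius r
Here z0 = 8i and r = 31
Locus: Circle centered at (0, 8) with radius 31


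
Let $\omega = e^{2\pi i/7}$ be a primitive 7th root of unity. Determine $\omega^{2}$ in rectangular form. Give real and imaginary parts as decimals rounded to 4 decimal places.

ω^2 = e^(2πi·2/7) = e^(i·4π/7)
= cos(4π/7) + i sin(4π/7)
= -0.2225 + 0.9749i


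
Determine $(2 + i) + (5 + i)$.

(2 + 5) + (1 + 1)i = 7 + 2i


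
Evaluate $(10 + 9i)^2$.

(a + bi)^2 = a^2 - b^2 + 2abi
= 10^2 - 9^2 + 2*10*9i
= 19 + 180i


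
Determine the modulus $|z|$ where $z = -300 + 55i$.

|z| = sqrt(a^2 + b^2) = sqrt((-300)^2 + 55^2) = sqrt(93025) = 305


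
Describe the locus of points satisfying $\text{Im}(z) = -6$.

Im(z) = y where z = x + yi; the equation y = -6 is satisfied by all points with that y-coordinate
Locus: Horizontal line y = -6


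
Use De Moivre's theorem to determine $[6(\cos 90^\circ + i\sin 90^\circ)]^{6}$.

By De Moivre: z^n = r^n(cos(nθ) + i sin(nθ))
= 6^6(cos(6*90°) + i sin(6*90°))
= 46656(cos 180° + i sin 180°)
= -46656


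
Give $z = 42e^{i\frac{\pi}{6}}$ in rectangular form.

a = r cos θ = 42 * sqrt(3)/2 = 21*sqrt(3)
b = r sin θ = 42 * 1/2 = 21
z = 21*sqrt(3) + 21i


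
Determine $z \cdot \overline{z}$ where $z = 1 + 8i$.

z * conjugate(z) = |z|^2 = a^2 + b^2
= 1^2 + 8^2 = 65


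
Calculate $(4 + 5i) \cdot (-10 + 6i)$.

(a1*a2 - b1*b2) + (a1*b2 + b1*a2)i
= (-40 - 30) + (24 + (-50))i
= -70 - 26i


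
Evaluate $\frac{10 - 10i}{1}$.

Divisor is real, so divide each part by 1:
= 10 - 10i


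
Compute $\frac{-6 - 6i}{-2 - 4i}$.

Multiply numerator and denominator by conjugate (-2 + 4i):
= (-6 - 6i)(-2 + 4i) / ((-2)^2 + (-4)^2)
= (36 - 12i) / 20
Divide through by 4: (9 - 3i) / 5
= 9/5 - (3/5)i


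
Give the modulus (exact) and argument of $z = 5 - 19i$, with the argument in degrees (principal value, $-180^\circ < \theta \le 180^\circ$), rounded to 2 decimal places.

|z| = sqrt(5^2 + (-19)^2) = sqrt(386)
arg(z) = arctan(b/a) = arctan(-19/5) (quadrant-adjusted) = -75.26°


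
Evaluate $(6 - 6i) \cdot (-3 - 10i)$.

(a1*a2 - b1*b2) + (a1*b2 + b1*a2)i
= (-18 - 60) + (-60 + 18)i
= -78 - 42i


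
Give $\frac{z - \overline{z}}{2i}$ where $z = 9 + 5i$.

z - conjugate(z) = 2bi
(z - conjugate(z))/(2i) = 2bi/(2i) = b = 5


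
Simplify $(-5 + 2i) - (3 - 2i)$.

(-5 - 3) + (2 - (-2))i = -8 + 4i


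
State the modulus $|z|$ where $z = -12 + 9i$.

|z| = sqrt(a^2 + b^2) = sqrt((-12)^2 + 9^2) = sqrt(225) = 15


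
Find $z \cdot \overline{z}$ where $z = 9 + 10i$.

z * conjugate(z) = |z|^2 = a^2 + b^2
= 9^2 + 10^2 = 181


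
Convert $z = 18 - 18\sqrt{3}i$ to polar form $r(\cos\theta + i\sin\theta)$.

r = |z| = sqrt(a^2 + b^2) = sqrt((18)^2 + (-18*sqrt(3))^2) = sqrt(324 + 972) = sqrt(1296) = 36
θ = arctan(b/a) = arctan(-31.1769/18) (quadrant-adjusted) = 300°
z = 36(cos 300° + i sin 300°)


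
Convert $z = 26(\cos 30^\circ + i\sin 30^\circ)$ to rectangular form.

a = r cos θ = 26 * sqrt(3)/2 = 13*sqrt(3)
b = r sin θ = 26 * 1/2 = 13
z = 13*sqrt(3) + 13i


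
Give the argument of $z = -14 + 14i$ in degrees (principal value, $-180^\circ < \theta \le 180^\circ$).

θ = arctan(b/a) = arctan(14/-14) (quadrant-adjusted) = 135°


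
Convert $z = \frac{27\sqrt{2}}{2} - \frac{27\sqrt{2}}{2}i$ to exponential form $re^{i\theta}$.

r = |z| = sqrt((27*sqrt(2)/2)^2 + (-27*sqrt(2)/2)^2) = sqrt(729/2 + 729/2) = sqrt(729) = 27
θ = arctan(b/a) = arctan(-19.0919/19.0919) (quadrant-adjusted) = -45° = -π/4
z = 27e^(-i*π/4)


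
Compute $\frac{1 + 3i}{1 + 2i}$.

Multiply numerator and denominator by conjugate (1 - 2i):
= (1 + 3i)(1 - 2i) / (1^2 + 2^2)
= (7 + i) / 5
= 7/5 + (1/5)i


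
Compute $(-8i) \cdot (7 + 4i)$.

(a1*a2 - b1*b2) + (a1*b2 + b1*a2)i
= (0 - (-32)) + (0 + (-56))i
= 32 - 56i


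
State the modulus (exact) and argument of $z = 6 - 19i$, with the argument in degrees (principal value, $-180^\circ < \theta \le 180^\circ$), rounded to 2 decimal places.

|z| = sqrt(6^2 + (-19)^2) = sqrt(397)
arg(z) = arctan(b/a) = arctan(-19/6) (quadrant-adjusted) = -72.47°


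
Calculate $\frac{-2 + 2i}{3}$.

Divisor is real, so divide each part by 3:
= -2/3 + (2/3)i


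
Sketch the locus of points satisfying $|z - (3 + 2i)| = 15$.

|z - z0| = r describes a circle centered at z0 with radius r
Here z0 = 3 + 2i and r = 15
Locus: Circle centered at (3, 2) with radius 15


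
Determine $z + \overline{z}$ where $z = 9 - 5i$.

z + conjugate(z) = (a + bi) + (a - bi) = 2a
= 2 * 9 = 18


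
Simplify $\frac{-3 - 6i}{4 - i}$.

Multiply numerator and denominator by conjugate (4 + i):
= (-3 - 6i)(4 + i) / (4^2 + (-1)^2)
= (-6 - 27i) / 17
= -6/17 - (27/17)i


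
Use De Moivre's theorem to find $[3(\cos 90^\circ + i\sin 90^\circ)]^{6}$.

By De Moivre: z^n = r^n(cos(nθ) + i sin(nθ))
= 3^6(cos(6*90°) + i sin(6*90°))
= 729(cos 180° + i sin 180°)
= -729


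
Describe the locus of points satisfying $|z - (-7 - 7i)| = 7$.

|z - z0| = r describes a circle centered at z0 with radius r
Here z0 = -7 - 7i and r = 7
Locus: Circle centered at (-7, -7) with radius 7


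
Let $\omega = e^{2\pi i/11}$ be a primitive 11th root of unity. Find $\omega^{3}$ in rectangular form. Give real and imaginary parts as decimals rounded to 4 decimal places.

ω^3 = e^(2πi·3/11) = e^(i·6π/11)
= cos(6π/11) + i sin(6π/11)
= -0.1423 + 0.9898i


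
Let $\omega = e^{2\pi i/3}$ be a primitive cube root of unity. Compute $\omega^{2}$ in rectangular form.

ω^2 = e^(2πi·2/3) = e^(i·4π/3)
= cos(4π/3) + i sin(4π/3)
= -1/2 - (sqrt(3)/2)i


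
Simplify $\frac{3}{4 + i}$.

Multiply numerator and denominator by conjugate (4 - i):
= (3)(4 - i) / (4^2 + 1^2)
= (12 - 3i) / 17
= 12/17 - (3/17)i


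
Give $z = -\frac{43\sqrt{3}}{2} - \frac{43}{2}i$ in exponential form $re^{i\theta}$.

r = |z| = sqrt((-43*sqrt(3)/2)^2 + (-43/2)^2) = sqrt(5547/4 + 1849/4) = sqrt(1849) = 43
θ = arctan(b/a) = arctan(-21.5/-37.2391) (quadrant-adjusted) = 210° = 7π/6
z = 43e^(i*7π/6)


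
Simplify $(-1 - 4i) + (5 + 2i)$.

(-1 + 5) + (-4 + 2)i = 4 - 2i


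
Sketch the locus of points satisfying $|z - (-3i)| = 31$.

|z - z0| = r describes a circle centered at z0 with radius r
Here z0 = -3i and r = 31
Locus: Circle centered at (0, -3) with radius 31


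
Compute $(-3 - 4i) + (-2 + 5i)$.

(-3 + (-2)) + (-4 + 5)i = -5 + i


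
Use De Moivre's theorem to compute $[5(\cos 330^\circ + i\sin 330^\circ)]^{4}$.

By De Moivre: z^n = r^n(cos(nθ) + i sin(nθ))
= 5^4(cos(4*330°) + i sin(4*330°))
= 625(cos 240° + i sin 240°)
= -625/2 - (625*sqrt(3)/2)i


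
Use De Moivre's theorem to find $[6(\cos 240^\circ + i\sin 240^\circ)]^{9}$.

By De Moivre: z^n = r^n(cos(nθ) + i sin(nθ))
= 6^9(cos(9*240°) + i sin(9*240°))
= 10077696(cos 0° + i sin 0°)
= 10077696


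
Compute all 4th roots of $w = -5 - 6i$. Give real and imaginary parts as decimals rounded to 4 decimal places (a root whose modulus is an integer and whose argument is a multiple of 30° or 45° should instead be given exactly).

|w| = sqrt(61) ≈ 7.810250, arg(w) ≈ 230.194429°
Root modulus = sqrt(61)^(1/4) ≈ 1.671730
Root arguments: θ_k = (arg(w) + 360°k)/4 for k = 0, 1, ..., 3
Compute each root as (root modulus)(cos θ_k + i sin θ_k) using full-precision intermediates, then round to 4 decimal places.
Roots: 0.8970 + 1.4107i, -1.4107 + 0.8970i, -0.8970 - 1.4107i, 1.4107 - 0.8970i


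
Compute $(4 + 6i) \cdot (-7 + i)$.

(a1*a2 - b1*b2) + (a1*b2 + b1*a2)i
= (-28 - 6) + (4 + (-42))i
= -34 - 38i


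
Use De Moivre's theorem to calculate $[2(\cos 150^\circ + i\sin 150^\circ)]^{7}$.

By De Moivre: z^n = r^n(cos(nθ) + i sin(nθ))
= 2^7(cos(7*150°) + i sin(7*150°))
= 128(cos 330° + i sin 330°)
= 64*sqrt(3) - 64i


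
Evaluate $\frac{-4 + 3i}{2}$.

Divisor is real, so divide each part by 2:
= -2 + (3/2)i


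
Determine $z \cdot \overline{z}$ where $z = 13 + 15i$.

z * conjugate(z) = |z|^2 = a^2 + b^2
= 13^2 + 15^2 = 394


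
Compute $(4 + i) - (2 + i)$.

(4 - 2) + (1 - 1)i = 2


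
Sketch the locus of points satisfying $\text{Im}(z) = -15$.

Im(z) = y where z = x + yi; the equation y = -15 is satisfied by all points with that y-coordinate
Locus: Horizontal line y = -15


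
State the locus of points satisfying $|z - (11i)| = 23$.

|z - z0| = r describes a circle centered at z0 with radius r
Here z0 = 11i and r = 23
Locus: Circle centered at (0, 11) with radius 23


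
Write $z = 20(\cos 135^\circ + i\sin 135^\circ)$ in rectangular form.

a = r cos θ = 20 * -sqrt(2)/2 = -10*sqrt(2)
b = r sin θ = 20 * sqrt(2)/2 = 10*sqrt(2)
z = -10*sqrt(2) + 10*sqrt(2)i


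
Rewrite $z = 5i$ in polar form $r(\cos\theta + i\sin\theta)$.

r = |z| = sqrt(a^2 + b^2) = sqrt((0)^2 + (5)^2) = sqrt(0 + 25) = sqrt(25) = 5
a = 0 and b > 0, so z lies on the positive imaginary axis: θ = 90°
z = 5(cos 90° + i sin 90°)


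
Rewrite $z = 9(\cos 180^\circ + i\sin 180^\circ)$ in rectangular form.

a = r cos θ = 9 * -1 = -9
b = r sin θ = 9 * 0 = 0
z = -9


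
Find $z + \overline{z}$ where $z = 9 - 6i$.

z + conjugate(z) = (a + bi) + (a - bi) = 2a
= 2 * 9 = 18


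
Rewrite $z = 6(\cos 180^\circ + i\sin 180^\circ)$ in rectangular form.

a = r cos θ = 6 * -1 = -6
b = r sin θ = 6 * 0 = 0
z = -6


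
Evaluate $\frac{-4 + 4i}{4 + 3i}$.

Multiply numerator and denominator by conjugate (4 - 3i):
= (-4 + 4i)(4 - 3i) / (4^2 + 3^2)
= (-4 + 28i) / 25
= -4/25 + (28/25)i


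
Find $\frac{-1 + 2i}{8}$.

Divisor is real, so divide each part by 8:
= -1/8 + (1/4)i


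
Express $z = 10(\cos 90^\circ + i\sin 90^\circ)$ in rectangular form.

a = r cos θ = 10 * 0 = 0
b = r sin θ = 10 * 1 = 10
z = 10i


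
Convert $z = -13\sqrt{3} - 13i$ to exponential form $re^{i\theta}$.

r = |z| = sqrt((-13*sqrt(3))^2 + (-13)^2) = sqrt(507 + 169) = sqrt(676) = 26
θ = arctan(b/a) = arctan(-13/-22.5167) (quadrant-adjusted) = -150° = -5π/6
z = 26e^(-i*5π/6)


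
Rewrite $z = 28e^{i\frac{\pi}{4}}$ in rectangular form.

a = r cos θ = 28 * sqrt(2)/2 = 14*sqrt(2)
b = r sin θ = 28 * sqrt(2)/2 = 14*sqrt(2)
z = 14*sqrt(2) + 14*sqrt(2)i


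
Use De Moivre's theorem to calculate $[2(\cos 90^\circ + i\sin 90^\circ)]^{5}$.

By De Moivre: z^n = r^n(cos(nθ) + i sin(nθ))
= 2^5(cos(5*90°) + i sin(5*90°))
= 32(cos 90° + i sin 90°)
= 32i


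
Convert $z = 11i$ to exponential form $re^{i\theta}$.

r = |z| = sqrt((0)^2 + (11)^2) = sqrt(0 + 121) = sqrt(121) = 11
a = 0 and b > 0, so z lies on the positive imaginary axis: θ = 90° = π/2
z = 11e^(i*π/2)


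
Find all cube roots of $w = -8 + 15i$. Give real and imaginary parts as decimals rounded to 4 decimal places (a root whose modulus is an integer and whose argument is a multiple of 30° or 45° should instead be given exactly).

|w| = 17, arg(w) ≈ 118.072487°
Root modulus = 17^(1/3) ≈ 2.571282
Root arguments: θ_k = (arg(w) + 360°k)/3 for k = 0, 1, ..., 2
Compute each root as (root modulus)(cos θ_k + i sin θ_k) using full-precision intermediates, then round to 4 decimal places.
Roots: 1.9881 + 1.6306i, -2.4062 + 0.9065i, 0.4181 - 2.5371i


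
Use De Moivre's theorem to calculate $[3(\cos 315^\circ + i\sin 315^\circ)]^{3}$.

By De Moivre: z^n = r^n(cos(nθ) + i sin(nθ))
= 3^3(cos(3*315°) + i sin(3*315°))
= 27(cos 225° + i sin 225°)
= -27*sqrt(2)/2 - (27*sqrt(2)/2)i


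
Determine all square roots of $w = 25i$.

|w| = 25, arg(w) = 90°
Root modulus = 25^(1/2) = 5
Root arguments: θ_k = (90° + 360°k)/2 for k = 0, 1, ..., 1
Roots: 5*sqrt(2)/2 + (5*sqrt(2)/2)i, -5*sqrt(2)/2 - (5*sqrt(2)/2)i


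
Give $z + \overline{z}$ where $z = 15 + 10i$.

z + conjugate(z) = (a + bi) + (a - bi) = 2a
= 2 * 15 = 30


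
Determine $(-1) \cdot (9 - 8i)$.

(a1*a2 - b1*b2) + (a1*b2 + b1*a2)i
= (-9 - 0) + (8 + 0)i
= -9 + 8i


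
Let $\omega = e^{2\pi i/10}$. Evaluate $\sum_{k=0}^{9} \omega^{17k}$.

Let ζ = ω^17 = e^(2πi·17/10). Since 10 ∤ 17, ζ ≠ 1.
Sum = Σ_{k=0}^{9} ζ^k = (ζ^10 - 1)/(ζ - 1) = (ω^{17·10} - 1)/(ζ - 1) = (1 - 1)/(ζ - 1) = 0


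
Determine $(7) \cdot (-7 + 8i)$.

(a1*a2 - b1*b2) + (a1*b2 + b1*a2)i
= (-49 - 0) + (56 + 0)i
= -49 + 56i


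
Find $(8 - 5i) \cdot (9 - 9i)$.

(a1*a2 - b1*b2) + (a1*b2 + b1*a2)i
= (72 - 45) + (-72 + (-45))i
= 27 - 117i


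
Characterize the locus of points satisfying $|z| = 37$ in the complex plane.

|z| = 37 means sqrt(x^2 + y^2) = 37
This is a circle of radius 37 centered at the origin


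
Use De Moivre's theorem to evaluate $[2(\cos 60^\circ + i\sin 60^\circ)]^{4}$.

By De Moivre: z^n = r^n(cos(nθ) + i sin(nθ))
= 2^4(cos(4*60°) + i sin(4*60°))
= 16(cos 240° + i sin 240°)
= -8 - 8*sqrt(3)i


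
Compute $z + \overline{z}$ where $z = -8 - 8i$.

z + conjugate(z) = (a + bi) + (a - bi) = 2a
= 2 * (-8) = -16


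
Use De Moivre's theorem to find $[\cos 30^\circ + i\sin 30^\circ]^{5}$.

By De Moivre: z^n = r^n(cos(nθ) + i sin(nθ))
= 1^5(cos(5*30°) + i sin(5*30°))
= 1(cos 150° + i sin 150°)
= -sqrt(3)/2 + (1/2)i


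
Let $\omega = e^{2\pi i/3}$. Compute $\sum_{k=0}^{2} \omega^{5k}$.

Let ζ = ω^5 = e^(2πi·5/3). Since 3 ∤ 5, ζ ≠ 1.
Sum = Σ_{k=0}^{2} ζ^k = (ζ^3 - 1)/(ζ - 1) = (ω^{5·3} - 1)/(ζ - 1) = (1 - 1)/(ζ - 1) = 0


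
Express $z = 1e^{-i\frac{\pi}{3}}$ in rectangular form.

a = r cos θ = 1 * 1/2 = 1/2
b = r sin θ = 1 * -sqrt(3)/2 = -sqrt(3)/2
z = 1/2 - (sqrt(3)/2)i


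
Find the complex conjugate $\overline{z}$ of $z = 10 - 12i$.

If z = a + bi, then conjugate(z) = a - bi
conjugate(10 - 12i) = 10 + 12i


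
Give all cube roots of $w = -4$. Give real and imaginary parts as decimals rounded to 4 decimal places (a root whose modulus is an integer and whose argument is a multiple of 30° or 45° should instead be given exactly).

|w| = 4, arg(w) = 180°
Root modulus = 4^(1/3) ≈ 1.587401
Root arguments: θ_k = (180° + 360°k)/3 for k = 0, 1, ..., 2
Compute each root as (root modulus)(cos θ_k + i sin θ_k) using full-precision intermediates, then round to 4 decimal places.
Roots: 0.7937 + 1.3747i, -1.5874, 0.7937 - 1.3747i


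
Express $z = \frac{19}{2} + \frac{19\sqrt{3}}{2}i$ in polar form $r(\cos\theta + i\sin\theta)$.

r = |z| = sqrt(a^2 + b^2) = sqrt((19/2)^2 + (19*sqrt(3)/2)^2) = sqrt(361/4 + 1083/4) = sqrt(361) = 19
θ = arctan(b/a) = arctan(16.4545/9.5) (quadrant-adjusted) = 60°
z = 19(cos 60° + i sin 60°)


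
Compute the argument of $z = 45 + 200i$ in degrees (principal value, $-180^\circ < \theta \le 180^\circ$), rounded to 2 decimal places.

θ = arctan(b/a) = arctan(200/45) (quadrant-adjusted) = 77.32°


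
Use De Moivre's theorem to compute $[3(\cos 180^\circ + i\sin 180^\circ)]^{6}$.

By De Moivre: z^n = r^n(cos(nθ) + i sin(nθ))
= 3^6(cos(6*180°) + i sin(6*180°))
= 729(cos 0° + i sin 0°)
= 729


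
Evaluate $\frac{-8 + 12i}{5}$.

Divisor is real, so divide each part by 5:
= -8/5 + (12/5)i


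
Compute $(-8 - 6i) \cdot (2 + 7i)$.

(a1*a2 - b1*b2) + (a1*b2 + b1*a2)i
= (-16 - (-42)) + (-56 + (-12))i
= 26 - 68i


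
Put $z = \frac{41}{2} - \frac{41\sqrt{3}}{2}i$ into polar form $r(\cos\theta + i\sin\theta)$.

r = |z| = sqrt(a^2 + b^2) = sqrt((41/2)^2 + (-41*sqrt(3)/2)^2) = sqrt(1681/4 + 5043/4) = sqrt(1681) = 41
θ = arctan(b/a) = arctan(-35.507/20.5) (quadrant-adjusted) = 300°
z = 41(cos 300° + i sin 300°)


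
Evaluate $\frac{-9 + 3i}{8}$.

Divisor is real, so divide each part by 8:
= -9/8 + (3/8)i


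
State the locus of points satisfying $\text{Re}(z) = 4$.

Re(z) = x where z = x + yi; the equation x = 4 is satisfied by all points with that x-coordinate
Locus: Vertical line x = 4


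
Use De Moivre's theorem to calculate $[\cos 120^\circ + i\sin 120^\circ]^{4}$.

By De Moivre: z^n = r^n(cos(nθ) + i sin(nθ))
= 1^4(cos(4*120°) + i sin(4*120°))
= 1(cos 120° + i sin 120°)
= -1/2 + (sqrt(3)/2)i


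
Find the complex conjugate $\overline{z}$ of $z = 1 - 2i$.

If z = a + bi, then conjugate(z) = a - bi
conjugate(1 - 2i) = 1 + 2i


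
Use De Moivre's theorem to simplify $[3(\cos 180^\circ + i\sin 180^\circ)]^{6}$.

By De Moivre: z^n = r^n(cos(nθ) + i sin(nθ))
= 3^6(cos(6*180°) + i sin(6*180°))
= 729(cos 0° + i sin 0°)
= 729


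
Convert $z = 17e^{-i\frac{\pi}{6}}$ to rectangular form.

a = r cos θ = 17 * sqrt(3)/2 = 17*sqrt(3)/2
b = r sin θ = 17 * -1/2 = -17/2
z = 17*sqrt(3)/2 - (17/2)i


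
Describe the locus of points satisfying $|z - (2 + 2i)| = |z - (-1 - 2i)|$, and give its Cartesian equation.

|z - z1| = |z - z2| means z is equidistant from z1 and z2,
i.e. the perpendicular bisector of the segment from (2, 2) to (-1, -2) (midpoint (1/2, 0)).
With z = x + yi, square both sides:
(x - 2)^2 + (y - 2)^2 = (x - (-1))^2 + (y - (-2))^2
The x^2 and y^2 terms cancel: -6x + (-8)y = 5 - 8 = -3
Simplify: 6x + 8y = 3
Locus: Perpendicular bisector of the segment from (2, 2) to (-1, -2): the line 6x + 8y = 3


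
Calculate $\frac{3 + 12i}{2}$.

Divisor is real, so divide each part by 2:
= 3/2 + 6i


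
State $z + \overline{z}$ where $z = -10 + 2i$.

z + conjugate(z) = (a + bi) + (a - bi) = 2a
= 2 * (-10) = -20


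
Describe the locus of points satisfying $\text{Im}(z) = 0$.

Im(z) = y where z = x + yi; the equation y = 0 is satisfied by all points with that y-coordinate
Locus: Horizontal line y = 0


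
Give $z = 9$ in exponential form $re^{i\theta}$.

r = |z| = sqrt((9)^2 + (0)^2) = sqrt(81 + 0) = sqrt(81) = 9
b = 0 and a > 0, so z lies on the positive real axis: θ = 0
z = 9e^(i*0) = 9


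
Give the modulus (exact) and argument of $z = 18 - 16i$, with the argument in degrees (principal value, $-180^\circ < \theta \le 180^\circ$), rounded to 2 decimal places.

|z| = sqrt(18^2 + (-16)^2) = sqrt(580)
arg(z) = arctan(b/a) = arctan(-16/18) (quadrant-adjusted) = -41.63°


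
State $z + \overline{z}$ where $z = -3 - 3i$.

z + conjugate(z) = (a + bi) + (a - bi) = 2a
= 2 * (-3) = -6


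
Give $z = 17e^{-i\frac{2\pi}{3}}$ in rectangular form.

a = r cos θ = 17 * -1/2 = -17/2
b = r sin θ = 17 * -sqrt(3)/2 = -17*sqrt(3)/2
z = -17/2 - (17*sqrt(3)/2)i


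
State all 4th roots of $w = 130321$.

|w| = 130321, arg(w) = 0°
Root modulus = 130321^(1/4) = 19
Root arguments: θ_k = (0° + 360°k)/4 for k = 0, 1, ..., 3
Roots: 19, 19i, -19, -19i


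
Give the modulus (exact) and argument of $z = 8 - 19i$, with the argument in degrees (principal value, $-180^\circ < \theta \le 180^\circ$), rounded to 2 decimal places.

|z| = sqrt(8^2 + (-19)^2) = sqrt(425)
arg(z) = arctan(b/a) = arctan(-19/8) (quadrant-adjusted) = -67.17°


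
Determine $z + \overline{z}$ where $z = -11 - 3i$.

z + conjugate(z) = (a + bi) + (a - bi) = 2a
= 2 * (-11) = -22


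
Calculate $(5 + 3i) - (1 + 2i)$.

(5 - 1) + (3 - 2)i = 4 + i


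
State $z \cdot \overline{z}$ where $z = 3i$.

z * conjugate(z) = |z|^2 = a^2 + b^2
= 0^2 + 3^2 = 9


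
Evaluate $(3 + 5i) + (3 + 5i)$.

(3 + 3) + (5 + 5)i = 6 + 10i


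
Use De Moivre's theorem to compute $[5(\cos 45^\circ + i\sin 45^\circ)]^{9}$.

By De Moivre: z^n = r^n(cos(nθ) + i sin(nθ))
= 5^9(cos(9*45°) + i sin(9*45°))
= 1953125(cos 45° + i sin 45°)
= 1953125*sqrt(2)/2 + (1953125*sqrt(2)/2)i


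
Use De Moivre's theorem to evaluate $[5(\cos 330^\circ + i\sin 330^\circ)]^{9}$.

By De Moivre: z^n = r^n(cos(nθ) + i sin(nθ))
= 5^9(cos(9*330°) + i sin(9*330°))
= 1953125(cos 90° + i sin 90°)
= 1953125i


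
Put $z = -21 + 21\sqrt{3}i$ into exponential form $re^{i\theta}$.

r = |z| = sqrt((-21)^2 + (21*sqrt(3))^2) = sqrt(441 + 1323) = sqrt(1764) = 42
θ = arctan(b/a) = arctan(36.3731/-21) (quadrant-adjusted) = 120° = 2π/3
z = 42e^(i*2π/3)


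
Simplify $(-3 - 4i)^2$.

(a + bi)^2 = a^2 - b^2 + 2abi
= (-3)^2 - (-4)^2 + 2*(-3)*(-4)i
= -7 + 24i


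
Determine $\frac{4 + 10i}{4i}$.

Multiply numerator and denominator by conjugate (-4i):
= (4 + 10i)(-4i) / (0^2 + 4^2)
= (40 - 16i) / 16
Divide through by 8: (5 - 2i) / 2
= 5/2 - i


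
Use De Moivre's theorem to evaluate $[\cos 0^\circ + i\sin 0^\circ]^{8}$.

By De Moivre: z^n = r^n(cos(nθ) + i sin(nθ))
= 1^8(cos(8*0°) + i sin(8*0°))
= 1(cos 0° + i sin 0°)
= 1


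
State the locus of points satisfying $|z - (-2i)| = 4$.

|z - z0| = r describes a circle centered at z0 with radius r
Here z0 = -2i and r = 4
Locus: Circle centered at (0, -2) with radius 4


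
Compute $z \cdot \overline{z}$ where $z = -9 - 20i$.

z * conjugate(z) = |z|^2 = a^2 + b^2
= (-9)^2 + (-20)^2 = 481


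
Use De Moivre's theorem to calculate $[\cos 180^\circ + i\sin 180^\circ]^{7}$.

By De Moivre: z^n = r^n(cos(nθ) + i sin(nθ))
= 1^7(cos(7*180°) + i sin(7*180°))
= 1(cos 180° + i sin 180°)
= -1


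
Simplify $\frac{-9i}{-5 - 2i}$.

Multiply numerator and denominator by conjugate (-5 + 2i):
= (-9i)(-5 + 2i) / ((-5)^2 + (-2)^2)
= (18 + 45i) / 29
= 18/29 + (45/29)i


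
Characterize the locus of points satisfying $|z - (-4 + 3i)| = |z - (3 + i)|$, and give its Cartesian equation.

|z - z1| = |z - z2| means z is equidistant from z1 and z2,
i.e. the perpendicular bisector of the segment from (-4, 3) to (3, 1) (midpoint (-1/2, 2)).
With z = x + yi, square both sides:
(x - (-4))^2 + (y - 3)^2 = (x - 3)^2 + (y - 1)^2
The x^2 and y^2 terms cancel: 14x + (-4)y = 10 - 25 = -15
Simplify: 14x - 4y = -15
Locus: Perpendicular bisector of the segment from (-4, 3) to (3, 1): the line 14x - 4y = -15


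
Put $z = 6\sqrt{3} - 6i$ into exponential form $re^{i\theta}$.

r = |z| = sqrt((6*sqrt(3))^2 + (-6)^2) = sqrt(108 + 36) = sqrt(144) = 12
θ = arctan(b/a) = arctan(-6/10.3923) (quadrant-adjusted) = -30° = -π/6
z = 12e^(-i*π/6)


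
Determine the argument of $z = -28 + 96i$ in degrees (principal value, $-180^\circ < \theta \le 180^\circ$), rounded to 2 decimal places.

θ = arctan(b/a) = arctan(96/-28) (quadrant-adjusted) = 106.26°


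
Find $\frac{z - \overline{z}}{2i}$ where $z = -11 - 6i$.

z - conjugate(z) = 2bi
(z - conjugate(z))/(2i) = 2bi/(2i) = b = -6


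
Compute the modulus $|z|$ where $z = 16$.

|z| = sqrt(a^2 + b^2) = sqrt(16^2 + 0^2) = sqrt(256) = 16


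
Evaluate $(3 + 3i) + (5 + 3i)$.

(3 + 5) + (3 + 3)i = 8 + 6i


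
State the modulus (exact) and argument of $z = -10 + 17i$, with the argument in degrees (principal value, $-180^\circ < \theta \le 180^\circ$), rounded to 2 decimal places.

|z| = sqrt((-10)^2 + 17^2) = sqrt(389)
arg(z) = arctan(b/a) = arctan(17/-10) (quadrant-adjusted) = 120.47°


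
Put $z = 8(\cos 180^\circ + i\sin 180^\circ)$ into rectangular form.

a = r cos θ = 8 * -1 = -8
b = r sin θ = 8 * 0 = 0
z = -8


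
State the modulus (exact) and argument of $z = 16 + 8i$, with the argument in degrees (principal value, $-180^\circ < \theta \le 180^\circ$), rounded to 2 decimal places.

|z| = sqrt(16^2 + 8^2) = sqrt(320)
arg(z) = arctan(b/a) = arctan(8/16) (quadrant-adjusted) = 26.57°


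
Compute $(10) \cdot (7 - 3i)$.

(a1*a2 - b1*b2) + (a1*b2 + b1*a2)i
= (70 - 0) + (-30 + 0)i
= 70 - 30i


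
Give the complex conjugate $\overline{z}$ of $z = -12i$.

If z = a + bi, then conjugate(z) = a - bi
conjugate(-12i) = 12i


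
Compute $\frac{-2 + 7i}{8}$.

Divisor is real, so divide each part by 8:
= -1/4 + (7/8)i


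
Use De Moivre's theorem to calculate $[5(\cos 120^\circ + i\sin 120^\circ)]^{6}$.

By De Moivre: z^n = r^n(cos(nθ) + i sin(nθ))
= 5^6(cos(6*120°) + i sin(6*120°))
= 15625(cos 0° + i sin 0°)
= 15625


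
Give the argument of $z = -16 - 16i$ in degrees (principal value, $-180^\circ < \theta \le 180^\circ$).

θ = arctan(b/a) = arctan(-16/-16) (quadrant-adjusted) = -135°


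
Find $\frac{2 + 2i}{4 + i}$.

Multiply numerator and denominator by conjugate (4 - i):
= (2 + 2i)(4 - i) / (4^2 + 1^2)
= (10 + 6i) / 17
= 10/17 + (6/17)i


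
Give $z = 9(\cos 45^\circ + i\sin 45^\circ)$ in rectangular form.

a = r cos θ = 9 * sqrt(2)/2 = 9*sqrt(2)/2
b = r sin θ = 9 * sqrt(2)/2 = 9*sqrt(2)/2
z = 9*sqrt(2)/2 + (9*sqrt(2)/2)i


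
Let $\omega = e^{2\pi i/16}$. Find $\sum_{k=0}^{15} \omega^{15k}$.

Let ζ = ω^15 = e^(2πi·15/16). Since 16 ∤ 15, ζ ≠ 1.
Sum = Σ_{k=0}^{15} ζ^k = (ζ^16 - 1)/(ζ - 1) = (ω^{15·16} - 1)/(ζ - 1) = (1 - 1)/(ζ - 1) = 0


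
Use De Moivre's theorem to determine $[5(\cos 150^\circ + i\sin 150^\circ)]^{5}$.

By De Moivre: z^n = r^n(cos(nθ) + i sin(nθ))
= 5^5(cos(5*150°) + i sin(5*150°))
= 3125(cos 30° + i sin 30°)
= 3125*sqrt(3)/2 + (3125/2)i


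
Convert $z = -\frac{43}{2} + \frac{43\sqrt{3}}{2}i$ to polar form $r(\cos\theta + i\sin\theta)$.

r = |z| = sqrt(a^2 + b^2) = sqrt((-43/2)^2 + (43*sqrt(3)/2)^2) = sqrt(1849/4 + 5547/4) = sqrt(1849) = 43
θ = arctan(b/a) = arctan(37.2391/-21.5) (quadrant-adjusted) = 120°
z = 43(cos 120° + i sin 120°)


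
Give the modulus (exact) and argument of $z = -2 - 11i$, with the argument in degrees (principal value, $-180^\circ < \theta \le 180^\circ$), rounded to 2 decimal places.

|z| = sqrt((-2)^2 + (-11)^2) = sqrt(125)
arg(z) = arctan(b/a) = arctan(-11/-2) (quadrant-adjusted) = -100.30°


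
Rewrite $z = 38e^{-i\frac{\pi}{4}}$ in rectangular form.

a = r cos θ = 38 * sqrt(2)/2 = 19*sqrt(2)
b = r sin θ = 38 * -sqrt(2)/2 = -19*sqrt(2)
z = 19*sqrt(2) - 19*sqrt(2)i


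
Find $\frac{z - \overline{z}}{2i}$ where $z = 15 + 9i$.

z - conjugate(z) = 2bi
(z - conjugate(z))/(2i) = 2bi/(2i) = b = 9


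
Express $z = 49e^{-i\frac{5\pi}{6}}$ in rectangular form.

a = r cos θ = 49 * -sqrt(3)/2 = -49*sqrt(3)/2
b = r sin θ = 49 * -1/2 = -49/2
z = -49*sqrt(3)/2 - (49/2)i


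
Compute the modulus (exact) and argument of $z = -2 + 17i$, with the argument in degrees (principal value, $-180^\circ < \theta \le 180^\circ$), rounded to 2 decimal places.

|z| = sqrt((-2)^2 + 17^2) = sqrt(293)
arg(z) = arctan(b/a) = arctan(17/-2) (quadrant-adjusted) = 96.71°


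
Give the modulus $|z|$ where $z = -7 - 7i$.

|z| = sqrt(a^2 + b^2) = sqrt((-7)^2 + (-7)^2) = sqrt(98) = sqrt(98)


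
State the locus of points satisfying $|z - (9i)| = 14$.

|z - z0| = r describes a circle centered at z0 with radius r
Here z0 = 9i and r = 14
Locus: Circle centered at (0, 9) with radius 14


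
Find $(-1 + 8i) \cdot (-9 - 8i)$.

(a1*a2 - b1*b2) + (a1*b2 + b1*a2)i
= (9 - (-64)) + (8 + (-72))i
= 73 - 64i


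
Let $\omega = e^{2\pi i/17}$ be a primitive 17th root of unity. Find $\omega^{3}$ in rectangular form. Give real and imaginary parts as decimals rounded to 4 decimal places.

ω^3 = e^(2πi·3/17) = e^(i·6π/17)
= cos(6π/17) + i sin(6π/17)
= 0.4457 + 0.8952i


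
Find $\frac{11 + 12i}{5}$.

Divisor is real, so divide each part by 5:
= 11/5 + (12/5)i


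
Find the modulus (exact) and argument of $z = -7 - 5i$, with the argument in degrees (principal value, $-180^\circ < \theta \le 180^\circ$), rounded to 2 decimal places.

|z| = sqrt((-7)^2 + (-5)^2) = sqrt(74)
arg(z) = arctan(b/a) = arctan(-5/-7) (quadrant-adjusted) = -144.46°


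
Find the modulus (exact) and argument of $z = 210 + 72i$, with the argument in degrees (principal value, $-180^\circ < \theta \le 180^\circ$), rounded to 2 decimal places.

|z| = sqrt(210^2 + 72^2) = 222
arg(z) = arctan(b/a) = arctan(72/210) (quadrant-adjusted) = 18.92°


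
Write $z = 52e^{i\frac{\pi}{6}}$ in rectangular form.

a = r cos θ = 52 * sqrt(3)/2 = 26*sqrt(3)
b = r sin θ = 52 * 1/2 = 26
z = 26*sqrt(3) + 26i


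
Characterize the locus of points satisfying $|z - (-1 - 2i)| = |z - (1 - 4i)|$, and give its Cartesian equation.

|z - z1| = |z - z2| means z is equidistant from z1 and z2,
i.e. the perpendicular bisector of the segment from (-1, -2) to (1, -4) (midpoint (0, -3)).
With z = x + yi, square both sides:
(x - (-1))^2 + (y - (-2))^2 = (x - 1)^2 + (y - (-4))^2
The x^2 and y^2 terms cancel: 4x + (-4)y = 17 - 5 = 12
Simplify: x - y = 3
Locus: Perpendicular bisector of the segment from (-1, -2) to (1, -4): the line x - y = 3


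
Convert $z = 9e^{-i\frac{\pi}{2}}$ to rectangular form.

a = r cos θ = 9 * 0 = 0
b = r sin θ = 9 * -1 = -9
z = -9i


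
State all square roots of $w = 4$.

|w| = 4, arg(w) = 0°
Root modulus = 4^(1/2) = 2
Root arguments: θ_k = (0° + 360°k)/2 for k = 0, 1, ..., 1
Roots: 2, -2


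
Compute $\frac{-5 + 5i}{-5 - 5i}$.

Multiply numerator and denominator by conjugate (-5 + 5i):
= (-5 + 5i)(-5 + 5i) / ((-5)^2 + (-5)^2)
= (-50i) / 50
= -i


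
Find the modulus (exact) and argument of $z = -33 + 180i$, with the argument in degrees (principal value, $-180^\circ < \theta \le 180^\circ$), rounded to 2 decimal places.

|z| = sqrt((-33)^2 + 180^2) = 183
arg(z) = arctan(b/a) = arctan(180/-33) (quadrant-adjusted) = 100.39°


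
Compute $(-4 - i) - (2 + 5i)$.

(-4 - 2) + (-1 - 5)i = -6 - 6i


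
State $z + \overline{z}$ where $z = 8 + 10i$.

z + conjugate(z) = (a + bi) + (a - bi) = 2a
= 2 * 8 = 16


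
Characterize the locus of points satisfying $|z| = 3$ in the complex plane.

|z| = 3 means sqrt(x^2 + y^2) = 3
This is a circle of radius 3 centered at the origin


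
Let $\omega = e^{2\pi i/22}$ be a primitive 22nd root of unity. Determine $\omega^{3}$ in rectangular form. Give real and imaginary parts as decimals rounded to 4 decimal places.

ω^3 = e^(2πi·3/22) = e^(i·3π/11)
= cos(3π/11) + i sin(3π/11)
= 0.6549 + 0.7557i


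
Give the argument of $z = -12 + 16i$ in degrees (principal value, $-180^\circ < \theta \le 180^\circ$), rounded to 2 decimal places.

θ = arctan(b/a) = arctan(16/-12) (quadrant-adjusted) = 126.87°


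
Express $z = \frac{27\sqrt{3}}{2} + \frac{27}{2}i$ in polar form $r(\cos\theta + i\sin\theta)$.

r = |z| = sqrt(a^2 + b^2) = sqrt((27*sqrt(3)/2)^2 + (27/2)^2) = sqrt(2187/4 + 729/4) = sqrt(729) = 27
θ = arctan(b/a) = arctan(13.5/23.3827) (quadrant-adjusted) = 30°
z = 27(cos 30° + i sin 30°)


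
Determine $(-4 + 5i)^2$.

(a + bi)^2 = a^2 - b^2 + 2abi
= (-4)^2 - 5^2 + 2*(-4)*5i
= -9 - 40i


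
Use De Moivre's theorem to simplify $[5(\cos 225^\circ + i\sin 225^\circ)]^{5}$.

By De Moivre: z^n = r^n(cos(nθ) + i sin(nθ))
= 5^5(cos(5*225°) + i sin(5*225°))
= 3125(cos 45° + i sin 45°)
= 3125*sqrt(2)/2 + (3125*sqrt(2)/2)i


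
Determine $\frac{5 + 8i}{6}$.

Divisor is real, so divide each part by 6:
= 5/6 + (4/3)i


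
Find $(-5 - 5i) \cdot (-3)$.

(a1*a2 - b1*b2) + (a1*b2 + b1*a2)i
= (15 - 0) + (0 + 15)i
= 15 + 15i


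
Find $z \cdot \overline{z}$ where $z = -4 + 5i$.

z * conjugate(z) = |z|^2 = a^2 + b^2
= (-4)^2 + 5^2 = 41


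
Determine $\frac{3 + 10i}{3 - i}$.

Multiply numerator and denominator by conjugate (3 + i):
= (3 + 10i)(3 + i) / (3^2 + (-1)^2)
= (-1 + 33i) / 10
= -1/10 + (33/10)i


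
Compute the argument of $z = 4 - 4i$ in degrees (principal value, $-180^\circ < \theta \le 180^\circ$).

θ = arctan(b/a) = arctan(-4/4) (quadrant-adjusted) = -45°


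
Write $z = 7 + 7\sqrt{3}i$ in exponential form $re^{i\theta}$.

r = |z| = sqrt((7)^2 + (7*sqrt(3))^2) = sqrt(49 + 147) = sqrt(196) = 14
θ = arctan(b/a) = arctan(12.1244/7) (quadrant-adjusted) = 60° = π/3
z = 14e^(i*π/3)


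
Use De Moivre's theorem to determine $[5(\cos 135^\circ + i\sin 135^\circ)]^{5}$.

By De Moivre: z^n = r^n(cos(nθ) + i sin(nθ))
= 5^5(cos(5*135°) + i sin(5*135°))
= 3125(cos 315° + i sin 315°)
= 3125*sqrt(2)/2 - (3125*sqrt(2)/2)i


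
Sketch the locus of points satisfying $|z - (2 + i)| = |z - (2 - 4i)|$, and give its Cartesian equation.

|z - z1| = |z - z2| means z is equidistant from z1 and z2,
i.e. the perpendicular bisector of the segment from (2, 1) to (2, -4) (midpoint (2, -3/2)).
With z = x + yi, square both sides:
(x - 2)^2 + (y - 1)^2 = (x - 2)^2 + (y - (-4))^2
The x^2 and y^2 terms cancel: 0x + (-10)y = 20 - 5 = 15
Simplify: y = -3/2
Locus: Perpendicular bisector of the segment from (2, 1) to (2, -4): the line y = -3/2


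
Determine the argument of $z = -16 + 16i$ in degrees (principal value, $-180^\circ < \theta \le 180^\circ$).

θ = arctan(b/a) = arctan(16/-16) (quadrant-adjusted) = 135°


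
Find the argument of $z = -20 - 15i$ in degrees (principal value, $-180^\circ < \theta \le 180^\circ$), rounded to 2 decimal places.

θ = arctan(b/a) = arctan(-15/-20) (quadrant-adjusted) = -143.13°


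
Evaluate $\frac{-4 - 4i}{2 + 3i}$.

Multiply numerator and denominator by conjugate (2 - 3i):
= (-4 - 4i)(2 - 3i) / (2^2 + 3^2)
= (-20 + 4i) / 13
= -20/13 + (4/13)i


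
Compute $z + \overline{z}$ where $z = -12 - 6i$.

z + conjugate(z) = (a + bi) + (a - bi) = 2a
= 2 * (-12) = -24


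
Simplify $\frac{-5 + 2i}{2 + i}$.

Multiply numerator and denominator by conjugate (2 - i):
= (-5 + 2i)(2 - i) / (2^2 + 1^2)
= (-8 + 9i) / 5
= -8/5 + (9/5)i


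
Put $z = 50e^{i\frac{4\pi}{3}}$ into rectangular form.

a = r cos θ = 50 * -1/2 = -25
b = r sin θ = 50 * -sqrt(3)/2 = -25*sqrt(3)
z = -25 - 25*sqrt(3)i


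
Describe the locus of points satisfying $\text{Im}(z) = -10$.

Im(z) = y where z = x + yi; the equation y = -10 is satisfied by all points with that y-coordinate
Locus: Horizontal line y = -10


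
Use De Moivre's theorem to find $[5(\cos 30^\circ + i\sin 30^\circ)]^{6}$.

By De Moivre: z^n = r^n(cos(nθ) + i sin(nθ))
= 5^6(cos(6*30°) + i sin(6*30°))
= 15625(cos 180° + i sin 180°)
= -15625


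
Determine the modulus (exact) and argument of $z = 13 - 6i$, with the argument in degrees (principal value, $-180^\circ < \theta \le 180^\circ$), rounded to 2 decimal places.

|z| = sqrt(13^2 + (-6)^2) = sqrt(205)
arg(z) = arctan(b/a) = arctan(-6/13) (quadrant-adjusted) = -24.78°


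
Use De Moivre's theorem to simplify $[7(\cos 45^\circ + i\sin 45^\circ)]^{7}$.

By De Moivre: z^n = r^n(cos(nθ) + i sin(nθ))
= 7^7(cos(7*45°) + i sin(7*45°))
= 823543(cos 315° + i sin 315°)
= 823543*sqrt(2)/2 - (823543*sqrt(2)/2)i


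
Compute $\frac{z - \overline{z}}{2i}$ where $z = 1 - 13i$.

z - conjugate(z) = 2bi
(z - conjugate(z))/(2i) = 2bi/(2i) = b = -13


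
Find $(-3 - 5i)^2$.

(a + bi)^2 = a^2 - b^2 + 2abi
= (-3)^2 - (-5)^2 + 2*(-3)*(-5)i
= -16 + 30i


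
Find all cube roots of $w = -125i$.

|w| = 125, arg(w) = 270°
Root modulus = 125^(1/3) = 5
Root arguments: θ_k = (270° + 360°k)/3 for k = 0, 1, ..., 2
Roots: 5i, -5*sqrt(3)/2 - (5/2)i, 5*sqrt(3)/2 - (5/2)i


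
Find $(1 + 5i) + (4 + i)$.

(1 + 4) + (5 + 1)i = 5 + 6i


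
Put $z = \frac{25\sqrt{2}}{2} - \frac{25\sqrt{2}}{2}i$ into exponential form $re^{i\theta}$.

r = |z| = sqrt((25*sqrt(2)/2)^2 + (-25*sqrt(2)/2)^2) = sqrt(625/2 + 625/2) = sqrt(625) = 25
θ = arctan(b/a) = arctan(-17.6777/17.6777) (quadrant-adjusted) = -45° = -π/4
z = 25e^(-i*π/4)


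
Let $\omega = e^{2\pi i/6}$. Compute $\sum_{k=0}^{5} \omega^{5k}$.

Let ζ = ω^5 = e^(2πi·5/6). Since 6 ∤ 5, ζ ≠ 1.
Sum = Σ_{k=0}^{5} ζ^k = (ζ^6 - 1)/(ζ - 1) = (ω^{5·6} - 1)/(ζ - 1) = (1 - 1)/(ζ - 1) = 0


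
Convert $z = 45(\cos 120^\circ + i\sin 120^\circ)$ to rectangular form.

a = r cos θ = 45 * -1/2 = -45/2
b = r sin θ = 45 * sqrt(3)/2 = 45*sqrt(3)/2
z = -45/2 + (45*sqrt(3)/2)i


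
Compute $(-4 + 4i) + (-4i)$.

(-4 + 0) + (4 + (-4))i = -4


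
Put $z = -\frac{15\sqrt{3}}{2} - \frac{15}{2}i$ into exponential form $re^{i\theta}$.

r = |z| = sqrt((-15*sqrt(3)/2)^2 + (-15/2)^2) = sqrt(675/4 + 225/4) = sqrt(225) = 15
θ = arctan(b/a) = arctan(-7.5/-12.9904) (quadrant-adjusted) = -150° = -5π/6
z = 15e^(-i*5π/6)


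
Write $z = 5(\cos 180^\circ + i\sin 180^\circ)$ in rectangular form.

a = r cos θ = 5 * -1 = -5
b = r sin θ = 5 * 0 = 0
z = -5


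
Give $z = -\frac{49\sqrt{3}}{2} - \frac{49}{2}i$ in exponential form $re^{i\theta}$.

r = |z| = sqrt((-49*sqrt(3)/2)^2 + (-49/2)^2) = sqrt(7203/4 + 2401/4) = sqrt(2401) = 49
θ = arctan(b/a) = arctan(-24.5/-42.4352) (quadrant-adjusted) = 210° = 7π/6
z = 49e^(i*7π/6)


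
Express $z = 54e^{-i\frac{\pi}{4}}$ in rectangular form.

a = r cos θ = 54 * sqrt(2)/2 = 27*sqrt(2)
b = r sin θ = 54 * -sqrt(2)/2 = -27*sqrt(2)
z = 27*sqrt(2) - 27*sqrt(2)i


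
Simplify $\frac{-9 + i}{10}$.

Divisor is real, so divide each part by 10:
= -9/10 + (1/10)i


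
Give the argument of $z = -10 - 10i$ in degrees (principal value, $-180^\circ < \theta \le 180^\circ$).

θ = arctan(b/a) = arctan(-10/-10) (quadrant-adjusted) = -135°


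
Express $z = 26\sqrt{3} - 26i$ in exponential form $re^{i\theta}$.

r = |z| = sqrt((26*sqrt(3))^2 + (-26)^2) = sqrt(2028 + 676) = sqrt(2704) = 52
θ = arctan(b/a) = arctan(-26/45.0333) (quadrant-adjusted) = -30° = -π/6
z = 52e^(-i*π/6)


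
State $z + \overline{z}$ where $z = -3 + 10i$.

z + conjugate(z) = (a + bi) + (a - bi) = 2a
= 2 * (-3) = -6


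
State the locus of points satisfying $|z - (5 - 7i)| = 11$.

|z - z0| = r describes a circle centered at z0 with radius r
Here z0 = 5 - 7i and r = 11
Locus: Circle centered at (5, -7) with radius 11


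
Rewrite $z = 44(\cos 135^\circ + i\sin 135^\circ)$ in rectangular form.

a = r cos θ = 44 * -sqrt(2)/2 = -22*sqrt(2)
b = r sin θ = 44 * sqrt(2)/2 = 22*sqrt(2)
z = -22*sqrt(2) + 22*sqrt(2)i


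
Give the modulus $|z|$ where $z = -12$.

|z| = sqrt(a^2 + b^2) = sqrt((-12)^2 + 0^2) = sqrt(144) = 12


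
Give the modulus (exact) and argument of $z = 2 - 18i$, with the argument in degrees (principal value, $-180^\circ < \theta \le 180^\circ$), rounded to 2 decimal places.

|z| = sqrt(2^2 + (-18)^2) = sqrt(328)
arg(z) = arctan(b/a) = arctan(-18/2) (quadrant-adjusted) = -83.66°


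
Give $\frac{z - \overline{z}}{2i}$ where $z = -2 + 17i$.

z - conjugate(z) = 2bi
(z - conjugate(z))/(2i) = 2bi/(2i) = b = 17


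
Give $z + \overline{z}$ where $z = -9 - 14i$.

z + conjugate(z) = (a + bi) + (a - bi) = 2a
= 2 * (-9) = -18


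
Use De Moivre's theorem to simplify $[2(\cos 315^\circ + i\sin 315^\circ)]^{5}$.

By De Moivre: z^n = r^n(cos(nθ) + i sin(nθ))
= 2^5(cos(5*315°) + i sin(5*315°))
= 32(cos 135° + i sin 135°)
= -16*sqrt(2) + 16*sqrt(2)i


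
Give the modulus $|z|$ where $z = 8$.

|z| = sqrt(a^2 + b^2) = sqrt(8^2 + 0^2) = sqrt(64) = 8


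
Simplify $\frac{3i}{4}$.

Divisor is real, so divide each part by 4:
= 0 + (3/4)i


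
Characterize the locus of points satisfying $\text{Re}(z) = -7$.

Re(z) = x where z = x + yi; the equation x = -7 is satisfied by all points with that x-coordinate
Locus: Vertical line x = -7


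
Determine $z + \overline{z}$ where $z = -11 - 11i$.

z + conjugate(z) = (a + bi) + (a - bi) = 2a
= 2 * (-11) = -22


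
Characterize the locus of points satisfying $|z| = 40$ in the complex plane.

|z| = 40 means sqrt(x^2 + y^2) = 40
This is a circle of radius 40 centered at the origin


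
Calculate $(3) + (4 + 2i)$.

(3 + 4) + (0 + 2)i = 7 + 2i


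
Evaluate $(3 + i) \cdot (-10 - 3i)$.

(a1*a2 - b1*b2) + (a1*b2 + b1*a2)i
= (-30 - (-3)) + (-9 + (-10))i
= -27 - 19i


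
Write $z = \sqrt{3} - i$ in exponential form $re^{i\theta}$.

r = |z| = sqrt((sqrt(3))^2 + (-1)^2) = sqrt(3 + 1) = sqrt(4) = 2
θ = arctan(b/a) = arctan(-1/1.7321) (quadrant-adjusted) = -30° = -π/6
z = 2e^(-i*π/6)


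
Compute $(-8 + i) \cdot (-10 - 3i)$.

(a1*a2 - b1*b2) + (a1*b2 + b1*a2)i
= (80 - (-3)) + (24 + (-10))i
= 83 + 14i
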